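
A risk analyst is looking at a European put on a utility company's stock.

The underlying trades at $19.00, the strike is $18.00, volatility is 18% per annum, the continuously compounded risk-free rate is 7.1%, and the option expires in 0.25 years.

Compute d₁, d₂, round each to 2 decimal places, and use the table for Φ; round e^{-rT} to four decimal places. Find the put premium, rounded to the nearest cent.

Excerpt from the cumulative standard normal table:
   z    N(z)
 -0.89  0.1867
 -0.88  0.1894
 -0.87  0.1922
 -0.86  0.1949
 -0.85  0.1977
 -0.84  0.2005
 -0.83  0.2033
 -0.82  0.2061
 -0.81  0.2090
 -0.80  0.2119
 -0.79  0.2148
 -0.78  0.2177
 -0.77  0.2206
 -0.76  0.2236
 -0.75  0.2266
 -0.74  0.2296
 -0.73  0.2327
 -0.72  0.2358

σ√T = 0.18 × 0.5000 = 0.0900
d₁ = [ln(19/18) + (0.071 + ½·0.18²)·0.25] / (σ√T) = (0.0541 + 0.0218) / 0.0900 = 0.8430 ≈ 0.84
d₂ = 0.8430 − 0.0900 = 0.7530 ≈ 0.75
e^(−rT) = e^(−0.071·0.25) = 0.9824
P = 18·0.9824·N(-0.75) − 19·N(-0.84) = 18·0.9824·0.2266 − 19·0.2005 = 4.0070 − 3.8095 = 0.1975

$0.20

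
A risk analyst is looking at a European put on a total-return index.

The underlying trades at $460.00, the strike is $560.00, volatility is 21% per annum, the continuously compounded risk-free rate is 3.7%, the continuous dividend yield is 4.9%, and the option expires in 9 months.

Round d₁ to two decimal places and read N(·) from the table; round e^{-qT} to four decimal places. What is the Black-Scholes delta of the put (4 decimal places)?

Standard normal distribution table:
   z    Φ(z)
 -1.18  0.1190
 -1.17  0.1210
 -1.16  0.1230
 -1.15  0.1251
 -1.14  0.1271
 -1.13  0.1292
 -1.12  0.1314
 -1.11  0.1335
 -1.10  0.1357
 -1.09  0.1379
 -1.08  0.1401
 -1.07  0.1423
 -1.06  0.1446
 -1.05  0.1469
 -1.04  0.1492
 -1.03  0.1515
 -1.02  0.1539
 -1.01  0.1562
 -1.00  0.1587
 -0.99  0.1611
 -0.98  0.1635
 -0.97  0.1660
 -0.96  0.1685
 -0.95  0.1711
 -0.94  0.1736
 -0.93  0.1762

-0.8201

T = 0.75;  σ√T = 0.1819
d₁ = [ln(460/560) + (0.037 − 0.049 + 0.21²/2)·0.75] / 0.1819 = [-0.1967 + 0.0075] / 0.1819 = -1.0402 ≈ -1.04
N(d₁) = N(-1.04) = 0.1492
Δ_put = exp(−qT)·(N(d₁) − 1) = 0.9639·(0.1492 − 1) = -0.8201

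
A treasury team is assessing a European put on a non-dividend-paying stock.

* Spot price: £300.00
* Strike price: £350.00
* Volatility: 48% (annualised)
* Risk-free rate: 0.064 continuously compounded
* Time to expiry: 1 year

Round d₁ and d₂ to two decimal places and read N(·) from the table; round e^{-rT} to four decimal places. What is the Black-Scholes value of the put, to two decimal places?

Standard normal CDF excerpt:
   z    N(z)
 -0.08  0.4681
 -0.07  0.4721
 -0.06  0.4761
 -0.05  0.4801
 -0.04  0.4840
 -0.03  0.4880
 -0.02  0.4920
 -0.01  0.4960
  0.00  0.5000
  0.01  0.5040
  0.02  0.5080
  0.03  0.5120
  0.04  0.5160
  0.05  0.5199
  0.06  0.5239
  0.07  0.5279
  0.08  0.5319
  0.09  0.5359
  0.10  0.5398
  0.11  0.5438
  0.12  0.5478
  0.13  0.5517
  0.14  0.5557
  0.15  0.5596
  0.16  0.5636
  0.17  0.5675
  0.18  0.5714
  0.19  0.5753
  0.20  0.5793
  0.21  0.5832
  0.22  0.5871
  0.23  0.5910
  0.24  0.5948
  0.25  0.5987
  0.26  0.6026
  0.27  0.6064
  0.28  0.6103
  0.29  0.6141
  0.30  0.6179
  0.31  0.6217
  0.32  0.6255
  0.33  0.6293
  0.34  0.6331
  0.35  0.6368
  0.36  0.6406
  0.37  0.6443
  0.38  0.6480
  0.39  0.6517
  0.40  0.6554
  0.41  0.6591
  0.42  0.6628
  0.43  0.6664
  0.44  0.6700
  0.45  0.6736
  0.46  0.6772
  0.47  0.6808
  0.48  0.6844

σ√T = 0.48 × 1.0000 = 0.4800
d₁ = [ln(300/350) + (0.064 + 0.48²/2)·1] / 0.4800 = [-0.1542 + 0.1792] / 0.4800 = 0.0522 → 0.05
d₂ = d₁ − σ√T = 0.0522 − 0.4800 = -0.4278 → -0.43
exp(−rT) = exp(−0.064·1) = 0.9380
P = 350·0.9380·N(0.43) − 300·N(-0.05) = 350·0.9380·0.6664 − 300·0.4801 = 218.7791 − 144.0300 = 74.7491

£74.75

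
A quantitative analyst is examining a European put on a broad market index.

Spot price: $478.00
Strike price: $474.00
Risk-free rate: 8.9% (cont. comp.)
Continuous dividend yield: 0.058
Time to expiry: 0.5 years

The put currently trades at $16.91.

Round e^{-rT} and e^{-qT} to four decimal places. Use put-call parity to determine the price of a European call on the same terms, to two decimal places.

exp(−qT) = exp(−0.058·0.5) = 0.9714;  exp(−rT) = exp(−0.089·0.5) = 0.9565
Put-call parity: C − P = S·e^(−qT) − K·e^(−rT) = 478·0.9714 − 474·0.9565 = 464.3292 − 453.3810 = 10.9482
C = P + (C − P) = 16.91 + (10.9482) = 27.8582

$27.86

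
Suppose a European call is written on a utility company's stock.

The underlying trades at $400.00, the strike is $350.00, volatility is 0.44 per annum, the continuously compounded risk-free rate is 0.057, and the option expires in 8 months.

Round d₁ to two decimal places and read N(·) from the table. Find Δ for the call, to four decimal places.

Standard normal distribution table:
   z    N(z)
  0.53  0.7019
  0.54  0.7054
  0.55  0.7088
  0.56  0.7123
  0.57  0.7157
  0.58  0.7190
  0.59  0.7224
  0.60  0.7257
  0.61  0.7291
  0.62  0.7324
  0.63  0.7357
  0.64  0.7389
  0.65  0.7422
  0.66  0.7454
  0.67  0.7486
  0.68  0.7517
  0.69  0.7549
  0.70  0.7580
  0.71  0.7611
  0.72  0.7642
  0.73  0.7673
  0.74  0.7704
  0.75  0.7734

0.7454

T = 0.6667;  σ√T = 0.3593
d₁ = [ln(400/350) + (0.057 + 0.44²/2)·0.6667] / 0.3593 = [0.1335 + 0.1025] / 0.3593 = 0.6571 ≈ 0.66
N(d₁) = N(0.66) = 0.7454
Δ_call = N(d₁) = 0.7454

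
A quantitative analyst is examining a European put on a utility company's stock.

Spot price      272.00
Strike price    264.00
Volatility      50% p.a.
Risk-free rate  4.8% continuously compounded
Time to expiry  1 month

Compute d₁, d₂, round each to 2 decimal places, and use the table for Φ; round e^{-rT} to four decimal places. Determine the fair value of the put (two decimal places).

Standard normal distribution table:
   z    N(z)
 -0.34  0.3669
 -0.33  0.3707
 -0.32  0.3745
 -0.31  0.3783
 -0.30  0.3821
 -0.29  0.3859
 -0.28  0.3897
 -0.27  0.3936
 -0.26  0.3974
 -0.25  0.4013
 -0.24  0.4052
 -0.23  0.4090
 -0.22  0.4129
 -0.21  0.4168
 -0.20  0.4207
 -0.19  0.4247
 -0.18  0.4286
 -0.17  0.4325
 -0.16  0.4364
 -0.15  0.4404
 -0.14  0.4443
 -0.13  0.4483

T = 0.08333;  σ√T = 0.1443
d₁ = [ln(272/264) + (0.048 + 0.5²/2)·0.08333] / 0.1443 = [0.0299 + 0.0144] / 0.1443 = 0.3067 → 0.31
d₂ = d₁ − σ√T = 0.3067 − 0.1443 = 0.1624 → 0.16
exp(−rT) = exp(−0.048·0.08333) = 0.9960
N(−d₂) = N(-0.16) = 0.4364;  N(−d₁) = N(-0.31) = 0.3783
P = 264·0.9960·0.4364 − 272·0.3783 = 114.7488 − 102.8976 = 11.8512

11.85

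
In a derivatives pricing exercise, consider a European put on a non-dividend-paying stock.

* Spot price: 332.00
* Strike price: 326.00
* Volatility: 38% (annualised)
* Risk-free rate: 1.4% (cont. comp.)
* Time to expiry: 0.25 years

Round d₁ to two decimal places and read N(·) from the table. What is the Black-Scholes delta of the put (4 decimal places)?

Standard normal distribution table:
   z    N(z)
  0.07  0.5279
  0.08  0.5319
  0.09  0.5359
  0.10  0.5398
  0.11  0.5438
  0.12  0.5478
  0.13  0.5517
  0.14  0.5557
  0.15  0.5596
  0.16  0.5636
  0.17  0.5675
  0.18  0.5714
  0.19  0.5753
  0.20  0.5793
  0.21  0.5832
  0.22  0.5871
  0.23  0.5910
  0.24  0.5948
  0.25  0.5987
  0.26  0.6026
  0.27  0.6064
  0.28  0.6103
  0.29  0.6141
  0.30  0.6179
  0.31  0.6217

-0.4168

σ√T = 0.38 × 0.5000 = 0.1900
d₁ = [ln(332/326) + (0.014 + 0.38²/2)·0.25] / 0.1900 = [0.0182 + 0.0215] / 0.1900 = 0.2094 which rounds to 0.21
N(d₁) = N(0.21) = 0.5832
Δ_put = N(d₁) − 1 = 0.5832 − 1 = -0.4168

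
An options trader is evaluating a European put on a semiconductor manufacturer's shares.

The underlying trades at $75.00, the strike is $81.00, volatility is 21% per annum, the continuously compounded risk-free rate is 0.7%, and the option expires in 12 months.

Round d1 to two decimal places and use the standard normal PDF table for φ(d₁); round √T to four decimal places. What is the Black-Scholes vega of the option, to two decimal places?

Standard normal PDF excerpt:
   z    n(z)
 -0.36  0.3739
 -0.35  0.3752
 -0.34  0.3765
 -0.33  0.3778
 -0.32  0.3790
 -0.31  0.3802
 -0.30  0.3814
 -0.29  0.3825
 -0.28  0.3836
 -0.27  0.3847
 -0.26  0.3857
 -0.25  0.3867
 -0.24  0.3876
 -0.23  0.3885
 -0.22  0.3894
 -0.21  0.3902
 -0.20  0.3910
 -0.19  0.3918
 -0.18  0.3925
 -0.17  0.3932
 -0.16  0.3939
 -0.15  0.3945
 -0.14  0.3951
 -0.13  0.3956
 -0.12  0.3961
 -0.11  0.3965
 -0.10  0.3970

29.14

σ√T = 0.21 × 1.0000 = 0.2100
d₁ = [ln(75/81) + (0.007 + ½·0.21²)·1] / (σ√T) = (-0.0770 + 0.0290) / 0.2100 = -0.2281 → -0.23
√T = √1 = 1.0000
φ(d₁) = φ(-0.23) = 0.3885
vega = S·φ(d₁)·√T = 75·0.3885·1.0000 = 29.1375
(The call has the same vega.)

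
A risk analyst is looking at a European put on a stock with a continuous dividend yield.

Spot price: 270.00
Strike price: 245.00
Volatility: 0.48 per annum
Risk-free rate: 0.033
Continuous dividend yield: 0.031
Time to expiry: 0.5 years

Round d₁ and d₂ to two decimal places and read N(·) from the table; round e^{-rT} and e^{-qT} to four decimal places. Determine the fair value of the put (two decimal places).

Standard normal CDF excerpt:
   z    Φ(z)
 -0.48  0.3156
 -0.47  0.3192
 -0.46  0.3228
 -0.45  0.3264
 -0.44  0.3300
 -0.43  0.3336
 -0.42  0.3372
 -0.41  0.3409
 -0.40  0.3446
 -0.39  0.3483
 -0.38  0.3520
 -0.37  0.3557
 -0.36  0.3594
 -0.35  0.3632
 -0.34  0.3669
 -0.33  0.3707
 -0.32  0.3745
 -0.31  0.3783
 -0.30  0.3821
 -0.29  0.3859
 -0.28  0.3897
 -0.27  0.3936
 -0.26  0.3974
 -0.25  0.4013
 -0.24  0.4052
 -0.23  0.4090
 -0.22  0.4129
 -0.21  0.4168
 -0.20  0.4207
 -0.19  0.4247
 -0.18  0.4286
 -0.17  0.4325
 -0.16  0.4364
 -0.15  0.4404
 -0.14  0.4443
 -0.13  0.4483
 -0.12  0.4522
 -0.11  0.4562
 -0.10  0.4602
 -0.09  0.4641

23.16

σ√T = 0.48·√0.5 = 0.3394
ln(S/K) + (r − q + σ²/2)T = ln(270/245) + (0.033 − 0.031 + 0.48²/2)·0.5 = 0.0972 + 0.0586 = 0.1558
d₁ = 0.1558 / 0.3394 = 0.4589 → 0.46
d₂ = d₁ − σ√T = 0.4589 − 0.3394 = 0.1195 → 0.12
e^(−qT) = e^(−0.031·0.5) = 0.9846;  e^(−rT) = e^(−0.033·0.5) = 0.9836
N(−d₂) = N(-0.12) = 0.4522;  N(−d₁) = N(-0.46) = 0.3228
P = 245·0.9836·0.4522 − 270·0.9846·0.3228 = 108.9721 − 85.8138 = 23.1583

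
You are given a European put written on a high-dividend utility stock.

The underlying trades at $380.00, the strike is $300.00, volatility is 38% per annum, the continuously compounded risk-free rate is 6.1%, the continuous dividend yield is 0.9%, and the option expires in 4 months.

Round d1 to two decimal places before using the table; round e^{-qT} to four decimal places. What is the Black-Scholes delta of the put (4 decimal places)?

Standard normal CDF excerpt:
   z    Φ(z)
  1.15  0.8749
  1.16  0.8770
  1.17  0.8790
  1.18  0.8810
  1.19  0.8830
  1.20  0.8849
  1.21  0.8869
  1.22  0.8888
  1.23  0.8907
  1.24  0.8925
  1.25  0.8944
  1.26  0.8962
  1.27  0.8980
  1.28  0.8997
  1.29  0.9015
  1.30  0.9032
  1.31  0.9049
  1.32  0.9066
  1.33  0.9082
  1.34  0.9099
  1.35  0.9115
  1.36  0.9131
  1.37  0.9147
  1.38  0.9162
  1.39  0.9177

σ√T = 0.38 × 0.5774 = 0.2194
d₁ = [ln(380/300) + (0.061 − 0.009 + 0.38²/2)·0.3333] / 0.2194 = [0.2364 + 0.0414] / 0.2194 = 1.2662 ⇒ 1.27
N(d₁) = N(1.27) = 0.8980
Δ_put = e^(−qT)·(N(d₁) − 1) = 0.9970·(0.8980 − 1) = -0.1017

-0.1017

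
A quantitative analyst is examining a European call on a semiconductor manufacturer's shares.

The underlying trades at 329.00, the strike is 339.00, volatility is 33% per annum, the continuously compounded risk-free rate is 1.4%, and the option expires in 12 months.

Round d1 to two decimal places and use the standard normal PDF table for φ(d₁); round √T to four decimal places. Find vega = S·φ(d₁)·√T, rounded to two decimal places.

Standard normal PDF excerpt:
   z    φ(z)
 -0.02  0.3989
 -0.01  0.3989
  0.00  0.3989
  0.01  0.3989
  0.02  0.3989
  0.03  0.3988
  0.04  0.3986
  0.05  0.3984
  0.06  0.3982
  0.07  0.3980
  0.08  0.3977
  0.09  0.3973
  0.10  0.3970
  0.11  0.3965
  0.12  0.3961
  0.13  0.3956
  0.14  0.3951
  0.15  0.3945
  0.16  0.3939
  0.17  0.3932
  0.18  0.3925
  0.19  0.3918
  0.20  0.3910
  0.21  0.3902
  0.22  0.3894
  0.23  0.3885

130.32

σ√T = 0.33 × 1.0000 = 0.3300
ln(S/K) + (r + σ²/2)T = ln(329/339) + (0.014 + 0.33²/2)·1 = -0.0299 + 0.0685 = 0.0385
d₁ = 0.0385 / 0.3300 = 0.1167 ≈ 0.12
√T = √1 = 1.0000
φ(d₁) = φ(0.12) = 0.3961
vega = S·φ(d₁)·√T = 329·0.3961·1.0000 = 130.3169
(The put has the same vega.)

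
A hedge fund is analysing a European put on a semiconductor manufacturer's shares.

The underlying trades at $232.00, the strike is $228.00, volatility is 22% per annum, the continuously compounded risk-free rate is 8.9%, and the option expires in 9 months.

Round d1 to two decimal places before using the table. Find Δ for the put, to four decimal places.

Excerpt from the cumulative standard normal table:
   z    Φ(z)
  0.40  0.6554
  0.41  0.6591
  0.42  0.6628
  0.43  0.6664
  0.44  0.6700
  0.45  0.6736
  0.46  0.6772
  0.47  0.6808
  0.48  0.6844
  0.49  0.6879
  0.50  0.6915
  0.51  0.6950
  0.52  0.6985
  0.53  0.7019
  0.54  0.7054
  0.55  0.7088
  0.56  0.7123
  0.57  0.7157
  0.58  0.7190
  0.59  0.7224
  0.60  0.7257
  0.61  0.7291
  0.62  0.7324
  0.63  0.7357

-0.2946

T = 0.75;  σ√T = 0.1905
ln(S/K) + (r + σ²/2)T = ln(232/228) + (0.089 + 0.22²/2)·0.75 = 0.0174 + 0.0849 = 0.1023
d₁ = 0.1023 / 0.1905 = 0.5369 → 0.54
N(d₁) = N(0.54) = 0.7054
Δ_put = N(d₁) − 1 = 0.7054 − 1 = -0.2946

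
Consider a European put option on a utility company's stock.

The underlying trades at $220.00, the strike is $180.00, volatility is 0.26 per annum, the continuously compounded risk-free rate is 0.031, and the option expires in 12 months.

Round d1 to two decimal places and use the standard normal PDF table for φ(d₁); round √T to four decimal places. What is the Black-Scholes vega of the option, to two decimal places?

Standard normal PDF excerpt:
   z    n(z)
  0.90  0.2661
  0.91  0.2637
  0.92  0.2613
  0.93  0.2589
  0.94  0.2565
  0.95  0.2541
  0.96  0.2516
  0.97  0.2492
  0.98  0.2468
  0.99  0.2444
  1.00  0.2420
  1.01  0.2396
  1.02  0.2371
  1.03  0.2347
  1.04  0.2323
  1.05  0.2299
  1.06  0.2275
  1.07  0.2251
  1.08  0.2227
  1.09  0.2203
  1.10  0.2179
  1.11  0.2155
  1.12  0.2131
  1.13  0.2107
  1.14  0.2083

T = 1;  σ√T = 0.2600
d₁ = [ln(220/180) + (0.031 + 0.26²/2)·1] / 0.2600 = [0.2007 + 0.0648] / 0.2600 = 1.0210 ⇒ 1.02
√T = √1 = 1.0000
φ(d₁) = φ(1.02) = 0.2371
vega = S·φ(d₁)·√T = 220·0.2371·1.0000 = 52.1620

52.16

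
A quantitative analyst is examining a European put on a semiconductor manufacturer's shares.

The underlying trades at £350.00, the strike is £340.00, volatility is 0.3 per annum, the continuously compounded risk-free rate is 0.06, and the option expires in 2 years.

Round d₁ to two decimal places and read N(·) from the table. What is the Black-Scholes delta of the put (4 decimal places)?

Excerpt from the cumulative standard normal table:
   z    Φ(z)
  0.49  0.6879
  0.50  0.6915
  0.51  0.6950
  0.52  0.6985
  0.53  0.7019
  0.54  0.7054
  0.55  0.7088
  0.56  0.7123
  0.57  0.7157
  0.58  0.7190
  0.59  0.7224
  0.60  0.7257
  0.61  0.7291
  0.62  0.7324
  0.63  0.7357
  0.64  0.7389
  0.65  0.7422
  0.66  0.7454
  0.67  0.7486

σ√T = 0.3·√2 = 0.4243
ln(S/K) + (r + σ²/2)T = ln(350/340) + (0.06 + 0.3²/2)·2 = 0.0290 + 0.2100 = 0.2390
d₁ = 0.2390 / 0.4243 = 0.5633 ≈ 0.56
N(d₁) = N(0.56) = 0.7123
Δ_put = N(d₁) − 1 = 0.7123 − 1 = -0.2877

-0.2877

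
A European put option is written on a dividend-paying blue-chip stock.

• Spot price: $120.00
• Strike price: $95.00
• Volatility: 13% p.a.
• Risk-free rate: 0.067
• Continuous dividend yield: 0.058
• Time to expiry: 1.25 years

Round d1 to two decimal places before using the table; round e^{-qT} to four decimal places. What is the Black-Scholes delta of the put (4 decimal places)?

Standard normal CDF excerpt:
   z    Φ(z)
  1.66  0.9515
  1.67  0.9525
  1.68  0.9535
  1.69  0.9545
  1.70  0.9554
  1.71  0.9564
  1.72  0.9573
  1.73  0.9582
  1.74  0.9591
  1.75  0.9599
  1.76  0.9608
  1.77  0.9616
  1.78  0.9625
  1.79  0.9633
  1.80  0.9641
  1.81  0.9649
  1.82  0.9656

-0.0365

T = 1.25;  σ√T = 0.1453
d₁ = [ln(120/95) + (0.067 − 0.058 + ½·0.13²)·1.25] / (σ√T) = (0.2336 + 0.0218) / 0.1453 = 1.7574 ⇒ 1.76
N(d₁) = N(1.76) = 0.9608
Δ_put = e^(−qT)·(N(d₁) − 1) = 0.9301·(0.9608 − 1) = -0.0365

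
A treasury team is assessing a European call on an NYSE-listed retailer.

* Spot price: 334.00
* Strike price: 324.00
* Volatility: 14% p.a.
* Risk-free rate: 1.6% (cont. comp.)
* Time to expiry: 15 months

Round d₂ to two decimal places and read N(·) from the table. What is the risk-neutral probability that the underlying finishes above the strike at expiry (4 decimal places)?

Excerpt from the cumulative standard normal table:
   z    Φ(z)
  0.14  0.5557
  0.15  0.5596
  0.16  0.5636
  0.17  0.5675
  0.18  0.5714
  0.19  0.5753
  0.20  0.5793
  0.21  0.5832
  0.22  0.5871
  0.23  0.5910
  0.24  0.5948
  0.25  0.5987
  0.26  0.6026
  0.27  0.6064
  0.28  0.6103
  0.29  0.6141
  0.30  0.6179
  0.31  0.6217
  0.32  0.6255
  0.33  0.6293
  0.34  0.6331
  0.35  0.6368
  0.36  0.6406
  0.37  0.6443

σ√T = 0.14 × 1.1180 = 0.1565
d₁ = [ln(334/324) + (0.016 + 0.14²/2)·1.25] / 0.1565 = [0.0304 + 0.0323] / 0.1565 = 0.4002 → 0.40
d₂ = d₁ − σ√T = 0.4002 − 0.1565 = 0.2437 → 0.24
Pr(exercise) under Q = N(d₂) = 0.5948

0.5948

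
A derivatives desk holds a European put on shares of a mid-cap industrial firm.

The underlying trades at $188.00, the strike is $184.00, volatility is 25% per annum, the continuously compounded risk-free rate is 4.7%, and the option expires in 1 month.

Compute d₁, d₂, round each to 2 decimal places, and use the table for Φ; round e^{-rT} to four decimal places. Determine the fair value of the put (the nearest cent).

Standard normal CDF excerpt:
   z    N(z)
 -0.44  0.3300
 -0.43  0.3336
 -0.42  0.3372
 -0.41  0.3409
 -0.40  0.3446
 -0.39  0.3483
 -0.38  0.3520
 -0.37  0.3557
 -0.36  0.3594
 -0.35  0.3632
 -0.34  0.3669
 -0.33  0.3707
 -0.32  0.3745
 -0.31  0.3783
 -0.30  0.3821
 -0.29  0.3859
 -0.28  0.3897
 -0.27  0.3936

σ√T = 0.25 × 0.2887 = 0.0722
d₁ = [ln(188/184) + (0.047 + ½·0.25²)·0.08333] / (σ√T) = (0.0215 + 0.0065) / 0.0722 = 0.3884 → 0.39
d₂ = 0.3884 − 0.0722 = 0.3162 → 0.32
exp(−rT) = exp(−0.047·0.08333) = 0.9961
N(−d₂) = N(-0.32) = 0.3745;  N(−d₁) = N(-0.39) = 0.3483
P = 184·0.9961·0.3745 − 188·0.3483 = 68.6393 − 65.4804 = 3.1589

$3.16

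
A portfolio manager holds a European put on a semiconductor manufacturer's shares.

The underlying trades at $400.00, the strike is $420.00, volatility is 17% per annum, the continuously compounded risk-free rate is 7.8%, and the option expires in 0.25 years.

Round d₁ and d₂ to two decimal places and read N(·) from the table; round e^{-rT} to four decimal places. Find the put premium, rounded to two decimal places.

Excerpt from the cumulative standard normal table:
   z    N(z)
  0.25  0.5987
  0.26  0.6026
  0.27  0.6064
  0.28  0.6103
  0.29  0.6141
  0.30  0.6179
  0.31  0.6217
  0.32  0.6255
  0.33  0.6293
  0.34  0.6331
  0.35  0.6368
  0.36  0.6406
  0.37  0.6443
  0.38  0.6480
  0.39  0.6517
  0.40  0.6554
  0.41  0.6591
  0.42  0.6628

$21.27

σ√T = 0.17·√0.25 = 0.0850
d₁ = [ln(400/420) + (0.078 + 0.17²/2)·0.25] / 0.0850 = [-0.0488 + 0.0231] / 0.0850 = -0.3021 ⇒ -0.30
d₂ = d₁ − σ√T = -0.3021 − 0.0850 = -0.3871 ⇒ -0.39
e^(−rT) = e^(−0.078·0.25) = 0.9807
N(−d₂) = N(0.39) = 0.6517;  N(−d₁) = N(0.30) = 0.6179
P = 420·0.9807·0.6517 − 400·0.6179 = 268.4313 − 247.1600 = 21.2713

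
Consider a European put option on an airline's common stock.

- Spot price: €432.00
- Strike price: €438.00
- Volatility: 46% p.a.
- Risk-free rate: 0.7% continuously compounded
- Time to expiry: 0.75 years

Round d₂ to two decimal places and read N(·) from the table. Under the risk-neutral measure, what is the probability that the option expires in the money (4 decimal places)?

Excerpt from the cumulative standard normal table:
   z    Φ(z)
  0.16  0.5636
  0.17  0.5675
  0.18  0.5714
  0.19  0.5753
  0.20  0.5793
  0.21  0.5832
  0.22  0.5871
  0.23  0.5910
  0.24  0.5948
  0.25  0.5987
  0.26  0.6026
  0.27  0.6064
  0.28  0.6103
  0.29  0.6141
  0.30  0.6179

σ√T = 0.46 × 0.8660 = 0.3984
ln(S/K) + (r + σ²/2)T = ln(432/438) + (0.007 + 0.46²/2)·0.75 = -0.0138 + 0.0846 = 0.0708
d₁ = 0.0708 / 0.3984 = 0.1777 ≈ 0.18
d₂ = d₁ − σ√T = 0.1777 − 0.3984 = -0.2206 ≈ -0.22
Risk-neutral Pr[S_T < K] = N(−d₂) = N(0.22) = 0.5871

0.5871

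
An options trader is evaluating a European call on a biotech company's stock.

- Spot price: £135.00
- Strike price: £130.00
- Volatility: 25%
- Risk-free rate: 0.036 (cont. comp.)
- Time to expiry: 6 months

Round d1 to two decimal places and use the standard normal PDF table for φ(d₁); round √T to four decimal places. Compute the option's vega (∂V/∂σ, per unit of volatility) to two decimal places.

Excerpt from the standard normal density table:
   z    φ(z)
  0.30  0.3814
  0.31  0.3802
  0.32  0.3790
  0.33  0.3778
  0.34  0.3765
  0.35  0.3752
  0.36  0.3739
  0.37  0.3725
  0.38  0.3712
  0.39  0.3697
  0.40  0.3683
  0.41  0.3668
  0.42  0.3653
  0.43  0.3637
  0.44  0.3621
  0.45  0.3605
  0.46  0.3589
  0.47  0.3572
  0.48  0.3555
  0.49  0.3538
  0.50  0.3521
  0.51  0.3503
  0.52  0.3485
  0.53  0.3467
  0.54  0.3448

35.16

σ√T = 0.25·√0.5 = 0.1768
d₁ = [ln(135/130) + (0.036 + 0.25²/2)·0.5] / 0.1768 = [0.0377 + 0.0336] / 0.1768 = 0.4037 ≈ 0.40
√T = √0.5 = 0.7071
φ(d₁) = φ(0.40) = 0.3683
vega = S·φ(d₁)·√T = 135·0.3683·0.7071 = 35.1574
(The put has the same vega.)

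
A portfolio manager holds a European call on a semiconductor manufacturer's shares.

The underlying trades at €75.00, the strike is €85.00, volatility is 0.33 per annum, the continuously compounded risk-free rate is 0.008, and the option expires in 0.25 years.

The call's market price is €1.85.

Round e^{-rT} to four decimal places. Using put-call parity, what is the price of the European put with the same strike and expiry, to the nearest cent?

€11.68

exp(−rT) = exp(−0.008·0.25) = 0.9980
Put-call parity: C − P = S − K·e^(−rT) = 75 − 85·0.9980 = 75 − 84.8300 = -9.8300
P = C − (C − P) = 1.85 − (-9.8300) = 11.6800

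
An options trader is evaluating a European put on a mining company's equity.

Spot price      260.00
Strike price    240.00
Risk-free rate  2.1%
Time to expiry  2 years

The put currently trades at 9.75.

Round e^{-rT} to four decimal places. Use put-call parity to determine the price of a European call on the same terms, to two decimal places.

e^(−rT) = e^(−0.021·2) = 0.9589
Put-call parity: C − P = S − K·e^(−rT) = 260 − 240·0.9589 = 260 − 230.1360 = 29.8640
C = P + (C − P) = 9.75 + (29.8640) = 39.6140

39.61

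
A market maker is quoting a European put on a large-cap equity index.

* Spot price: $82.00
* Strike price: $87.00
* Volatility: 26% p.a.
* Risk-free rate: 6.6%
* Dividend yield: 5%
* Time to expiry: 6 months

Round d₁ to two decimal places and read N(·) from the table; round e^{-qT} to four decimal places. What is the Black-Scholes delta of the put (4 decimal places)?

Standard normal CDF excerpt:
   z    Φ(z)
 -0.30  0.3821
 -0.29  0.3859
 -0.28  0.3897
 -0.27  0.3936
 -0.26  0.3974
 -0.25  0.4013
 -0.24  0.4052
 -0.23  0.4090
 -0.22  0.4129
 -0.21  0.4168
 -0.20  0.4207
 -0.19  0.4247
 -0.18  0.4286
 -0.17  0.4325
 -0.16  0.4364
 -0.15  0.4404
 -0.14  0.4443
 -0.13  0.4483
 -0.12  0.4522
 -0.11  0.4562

σ√T = 0.26 × 0.7071 = 0.1838
ln(S/K) + (r − q + σ²/2)T = ln(82/87) + (0.066 − 0.05 + 0.26²/2)·0.5 = -0.0592 + 0.0249 = -0.0343
d₁ = -0.0343 / 0.1838 = -0.1865 → -0.19
N(d₁) = N(-0.19) = 0.4247
Δ_put = exp(−qT)·(N(d₁) − 1) = 0.9753·(0.4247 − 1) = -0.5611

-0.5611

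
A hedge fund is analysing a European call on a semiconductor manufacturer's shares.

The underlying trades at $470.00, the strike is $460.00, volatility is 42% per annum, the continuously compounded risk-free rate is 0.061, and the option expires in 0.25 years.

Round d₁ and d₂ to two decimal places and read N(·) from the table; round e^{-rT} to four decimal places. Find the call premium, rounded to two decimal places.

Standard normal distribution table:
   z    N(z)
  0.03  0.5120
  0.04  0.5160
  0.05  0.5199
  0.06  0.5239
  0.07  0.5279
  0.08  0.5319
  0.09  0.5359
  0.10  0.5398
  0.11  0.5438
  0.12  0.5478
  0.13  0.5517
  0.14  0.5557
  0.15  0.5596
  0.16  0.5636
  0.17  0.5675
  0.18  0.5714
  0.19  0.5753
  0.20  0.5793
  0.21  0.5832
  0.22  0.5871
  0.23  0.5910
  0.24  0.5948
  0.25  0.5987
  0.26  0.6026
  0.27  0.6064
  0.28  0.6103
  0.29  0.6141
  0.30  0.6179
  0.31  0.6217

σ√T = 0.42·√0.25 = 0.2100
d₁ = [ln(470/460) + (0.061 + 0.42²/2)·0.25] / 0.2100 = [0.0215 + 0.0373] / 0.2100 = 0.2800 ⇒ 0.28
d₂ = d₁ − σ√T = 0.2800 − 0.2100 = 0.0700 ⇒ 0.07
e^(−rT) = e^(−0.061·0.25) = 0.9849
C = 470·N(0.28) − 460·0.9849·N(0.07) = 470·0.6103 − 460·0.9849·0.5279 = 286.8410 − 239.1672 = 47.6738

$47.67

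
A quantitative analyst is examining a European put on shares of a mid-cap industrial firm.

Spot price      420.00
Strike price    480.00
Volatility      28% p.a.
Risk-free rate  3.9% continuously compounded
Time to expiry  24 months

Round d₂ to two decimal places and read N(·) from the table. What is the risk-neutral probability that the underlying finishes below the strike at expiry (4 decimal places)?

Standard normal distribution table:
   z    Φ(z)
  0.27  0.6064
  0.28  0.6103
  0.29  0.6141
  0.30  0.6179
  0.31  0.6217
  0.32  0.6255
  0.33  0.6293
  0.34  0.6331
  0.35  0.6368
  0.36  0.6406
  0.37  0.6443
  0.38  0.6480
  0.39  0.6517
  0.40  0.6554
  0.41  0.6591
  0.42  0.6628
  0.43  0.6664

0.6331

σ√T = 0.28·√2 = 0.3960
d₁ = [ln(420/480) + (0.039 + ½·0.28²)·2] / (σ√T) = (-0.1335 + 0.1564) / 0.3960 = 0.0578 → 0.06
d₂ = 0.0578 − 0.3960 = -0.3382 → -0.34
Risk-neutral Pr[S_T < K] = N(−d₂) = N(0.34) = 0.6331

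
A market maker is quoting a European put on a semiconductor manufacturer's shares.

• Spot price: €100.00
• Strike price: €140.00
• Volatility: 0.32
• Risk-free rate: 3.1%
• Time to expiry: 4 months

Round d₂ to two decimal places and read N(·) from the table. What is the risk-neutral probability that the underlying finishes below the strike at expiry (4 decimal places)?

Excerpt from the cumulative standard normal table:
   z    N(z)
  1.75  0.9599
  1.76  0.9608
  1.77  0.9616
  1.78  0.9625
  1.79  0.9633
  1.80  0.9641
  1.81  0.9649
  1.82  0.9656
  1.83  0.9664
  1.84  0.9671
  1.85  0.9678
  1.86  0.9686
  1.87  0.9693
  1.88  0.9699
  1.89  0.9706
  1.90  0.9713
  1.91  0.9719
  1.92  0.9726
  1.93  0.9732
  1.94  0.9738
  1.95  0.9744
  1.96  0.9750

0.9686

σ√T = 0.32·√0.3333 = 0.1848
d₁ = [ln(100/140) + (0.031 + 0.32²/2)·0.3333] / 0.1848 = [-0.3365 + 0.0274] / 0.1848 = -1.6729 ≈ -1.67
d₂ = d₁ − σ√T = -1.6729 − 0.1848 = -1.8577 ≈ -1.86
Risk-neutral Pr[S_T < K] = N(−d₂) = N(1.86) = 0.9686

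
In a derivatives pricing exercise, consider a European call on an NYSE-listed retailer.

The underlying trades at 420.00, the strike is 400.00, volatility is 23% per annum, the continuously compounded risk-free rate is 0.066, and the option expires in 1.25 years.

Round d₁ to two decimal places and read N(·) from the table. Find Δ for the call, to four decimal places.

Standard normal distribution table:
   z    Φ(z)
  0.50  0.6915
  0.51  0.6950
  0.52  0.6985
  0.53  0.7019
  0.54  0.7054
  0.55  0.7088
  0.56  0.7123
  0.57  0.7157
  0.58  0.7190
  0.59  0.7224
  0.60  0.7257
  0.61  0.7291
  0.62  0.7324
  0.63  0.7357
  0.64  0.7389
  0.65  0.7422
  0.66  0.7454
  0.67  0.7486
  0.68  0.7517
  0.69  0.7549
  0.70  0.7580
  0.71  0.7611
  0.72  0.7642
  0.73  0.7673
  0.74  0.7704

0.7389

σ√T = 0.23 × 1.1180 = 0.2571
d₁ = [ln(420/400) + (0.066 + 0.23²/2)·1.25] / 0.2571 = [0.0488 + 0.1156] / 0.2571 = 0.6391 ≈ 0.64
N(d₁) = N(0.64) = 0.7389
Δ_call = N(d₁) = 0.7389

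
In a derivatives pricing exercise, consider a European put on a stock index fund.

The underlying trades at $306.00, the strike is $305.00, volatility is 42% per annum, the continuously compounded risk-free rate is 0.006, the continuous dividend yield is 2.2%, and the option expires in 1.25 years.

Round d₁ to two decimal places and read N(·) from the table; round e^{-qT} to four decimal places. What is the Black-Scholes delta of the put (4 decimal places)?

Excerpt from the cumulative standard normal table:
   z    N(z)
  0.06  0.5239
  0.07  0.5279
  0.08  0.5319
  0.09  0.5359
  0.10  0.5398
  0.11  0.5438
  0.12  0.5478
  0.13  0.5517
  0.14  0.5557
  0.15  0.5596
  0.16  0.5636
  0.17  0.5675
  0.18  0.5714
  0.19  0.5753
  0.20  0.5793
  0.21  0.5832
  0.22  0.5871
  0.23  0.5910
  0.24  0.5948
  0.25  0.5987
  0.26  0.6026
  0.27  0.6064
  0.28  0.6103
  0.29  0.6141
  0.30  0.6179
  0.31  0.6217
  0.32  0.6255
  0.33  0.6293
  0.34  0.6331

σ√T = 0.42·√1.25 = 0.4696
d₁ = [ln(306/305) + (0.006 − 0.022 + 0.42²/2)·1.25] / 0.4696 = [0.0033 + 0.0902] / 0.4696 = 0.1992 ≈ 0.20
N(d₁) = N(0.20) = 0.5793
Δ_put = e^(−qT)·(N(d₁) − 1) = 0.9729·(0.5793 − 1) = -0.4093

-0.4093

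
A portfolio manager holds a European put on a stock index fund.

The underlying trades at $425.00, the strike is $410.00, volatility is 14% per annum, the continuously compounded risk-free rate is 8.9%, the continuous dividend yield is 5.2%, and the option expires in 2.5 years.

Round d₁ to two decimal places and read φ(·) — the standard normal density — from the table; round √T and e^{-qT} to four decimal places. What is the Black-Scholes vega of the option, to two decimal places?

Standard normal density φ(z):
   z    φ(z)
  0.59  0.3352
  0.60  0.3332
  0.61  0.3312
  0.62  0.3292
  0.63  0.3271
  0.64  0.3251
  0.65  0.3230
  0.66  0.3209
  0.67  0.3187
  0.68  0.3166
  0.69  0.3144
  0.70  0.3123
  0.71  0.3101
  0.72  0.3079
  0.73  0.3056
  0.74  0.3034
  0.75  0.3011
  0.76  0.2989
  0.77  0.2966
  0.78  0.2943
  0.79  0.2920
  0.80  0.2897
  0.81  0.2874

185.51

T = 2.5;  σ√T = 0.2214
ln(S/K) + (r − q + σ²/2)T = ln(425/410) + (0.089 − 0.052 + 0.14²/2)·2.5 = 0.0359 + 0.1170 = 0.1529
d₁ = 0.1529 / 0.2214 = 0.6909 → 0.69
√T = √2.5 = 1.5811
φ(d₁) = φ(0.69) = 0.3144
exp(−qT) = exp(−0.052·2.5) = 0.8781
vega = S·exp(−qT)·φ(d₁)·√T = 425·0.8781·0.3144·1.5811 = 185.5132
(Vega is the same for a European call and put with the same parameters.)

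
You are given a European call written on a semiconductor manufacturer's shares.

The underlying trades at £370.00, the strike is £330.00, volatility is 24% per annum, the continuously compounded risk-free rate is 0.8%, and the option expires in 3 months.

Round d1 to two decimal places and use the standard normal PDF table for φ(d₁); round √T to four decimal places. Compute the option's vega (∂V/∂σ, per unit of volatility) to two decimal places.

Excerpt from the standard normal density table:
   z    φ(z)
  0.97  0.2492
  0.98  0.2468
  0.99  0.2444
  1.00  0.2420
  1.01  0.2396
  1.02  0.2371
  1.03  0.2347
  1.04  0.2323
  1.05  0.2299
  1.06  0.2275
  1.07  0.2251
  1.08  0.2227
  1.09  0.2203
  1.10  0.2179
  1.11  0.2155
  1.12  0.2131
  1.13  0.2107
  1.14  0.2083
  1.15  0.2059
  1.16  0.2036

T = 0.25;  σ√T = 0.1200
ln(S/K) + (r + σ²/2)T = ln(370/330) + (0.008 + 0.24²/2)·0.25 = 0.1144 + 0.0092 = 0.1236
d₁ = 0.1236 / 0.1200 = 1.0301 → 1.03
√T = √0.25 = 0.5000
φ(d₁) = φ(1.03) = 0.2347
vega = S·φ(d₁)·√T = 370·0.2347·0.5000 = 43.4195

43.42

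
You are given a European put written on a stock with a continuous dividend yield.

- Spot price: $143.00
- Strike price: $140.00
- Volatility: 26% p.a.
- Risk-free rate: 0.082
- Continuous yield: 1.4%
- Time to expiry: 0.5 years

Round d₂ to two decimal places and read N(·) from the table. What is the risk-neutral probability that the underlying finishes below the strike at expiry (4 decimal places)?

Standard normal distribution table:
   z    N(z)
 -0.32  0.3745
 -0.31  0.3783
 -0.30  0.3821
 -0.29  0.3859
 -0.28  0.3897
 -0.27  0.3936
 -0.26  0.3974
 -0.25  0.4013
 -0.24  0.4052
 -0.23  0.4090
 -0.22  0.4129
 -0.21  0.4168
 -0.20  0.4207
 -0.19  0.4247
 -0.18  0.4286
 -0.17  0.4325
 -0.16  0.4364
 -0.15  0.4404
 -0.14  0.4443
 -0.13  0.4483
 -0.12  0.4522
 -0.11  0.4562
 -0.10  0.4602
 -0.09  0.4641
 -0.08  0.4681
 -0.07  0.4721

0.4168

σ√T = 0.26 × 0.7071 = 0.1838
ln(S/K) + (r − q + σ²/2)T = ln(143/140) + (0.082 − 0.014 + 0.26²/2)·0.5 = 0.0212 + 0.0509 = 0.0721
d₁ = 0.0721 / 0.1838 = 0.3922 ⇒ 0.39
d₂ = d₁ − σ√T = 0.3922 − 0.1838 = 0.2083 ⇒ 0.21
Pr(exercise) under Q = N(−d₂) = N(-0.21) = 0.4168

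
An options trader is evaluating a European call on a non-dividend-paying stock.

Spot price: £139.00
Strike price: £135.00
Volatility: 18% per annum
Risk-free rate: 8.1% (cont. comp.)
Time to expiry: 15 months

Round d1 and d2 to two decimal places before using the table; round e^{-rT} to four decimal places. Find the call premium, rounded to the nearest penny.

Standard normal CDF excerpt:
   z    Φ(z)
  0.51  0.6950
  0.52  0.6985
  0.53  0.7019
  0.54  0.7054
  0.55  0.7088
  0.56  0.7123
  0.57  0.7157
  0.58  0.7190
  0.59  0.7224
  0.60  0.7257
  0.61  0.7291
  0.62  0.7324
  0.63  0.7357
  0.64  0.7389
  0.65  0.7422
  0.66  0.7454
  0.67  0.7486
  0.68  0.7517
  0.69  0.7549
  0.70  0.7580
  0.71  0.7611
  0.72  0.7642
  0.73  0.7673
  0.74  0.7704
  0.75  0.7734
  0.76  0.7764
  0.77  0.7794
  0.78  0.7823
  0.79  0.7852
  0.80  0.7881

£21.03

T = 1.25;  σ√T = 0.2012
d₁ = [ln(139/135) + (0.081 + 0.18²/2)·1.25] / 0.2012 = [0.0292 + 0.1215] / 0.2012 = 0.7488 → 0.75
d₂ = d₁ − σ√T = 0.7488 − 0.2012 = 0.5476 → 0.55
e^(−rT) = e^(−0.081·1.25) = 0.9037
N(d₁) = N(0.75) = 0.7734;  N(d₂) = N(0.55) = 0.7088
C = 139·0.7734 − 135·0.9037·0.7088 = 107.5026 − 86.4732 = 21.0294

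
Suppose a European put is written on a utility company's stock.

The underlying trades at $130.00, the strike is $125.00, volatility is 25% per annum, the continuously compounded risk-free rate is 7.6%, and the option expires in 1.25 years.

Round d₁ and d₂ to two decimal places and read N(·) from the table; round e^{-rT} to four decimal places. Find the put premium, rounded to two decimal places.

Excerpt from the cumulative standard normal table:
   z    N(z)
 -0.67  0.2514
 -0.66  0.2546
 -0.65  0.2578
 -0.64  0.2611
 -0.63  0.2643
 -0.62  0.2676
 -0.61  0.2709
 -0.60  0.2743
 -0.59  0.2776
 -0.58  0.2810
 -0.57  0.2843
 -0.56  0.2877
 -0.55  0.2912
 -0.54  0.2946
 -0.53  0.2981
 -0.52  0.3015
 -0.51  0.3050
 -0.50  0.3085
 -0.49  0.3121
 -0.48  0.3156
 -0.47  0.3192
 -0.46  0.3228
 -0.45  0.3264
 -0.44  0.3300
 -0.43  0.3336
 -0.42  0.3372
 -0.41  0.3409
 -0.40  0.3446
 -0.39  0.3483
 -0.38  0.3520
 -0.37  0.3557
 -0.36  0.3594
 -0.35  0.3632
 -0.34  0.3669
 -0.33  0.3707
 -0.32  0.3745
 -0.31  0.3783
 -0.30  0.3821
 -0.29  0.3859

$6.92

T = 1.25;  σ√T = 0.2795
ln(S/K) + (r + σ²/2)T = ln(130/125) + (0.076 + 0.25²/2)·1.25 = 0.0392 + 0.1341 = 0.1733
d₁ = 0.1733 / 0.2795 = 0.6200 ≈ 0.62
d₂ = d₁ − σ√T = 0.6200 − 0.2795 = 0.3404 ≈ 0.34
e^(−rT) = e^(−0.076·1.25) = 0.9094
P = 125·0.9094·N(-0.34) − 130·N(-0.62) = 125·0.9094·0.3669 − 130·0.2676 = 41.7074 − 34.7880 = 6.9194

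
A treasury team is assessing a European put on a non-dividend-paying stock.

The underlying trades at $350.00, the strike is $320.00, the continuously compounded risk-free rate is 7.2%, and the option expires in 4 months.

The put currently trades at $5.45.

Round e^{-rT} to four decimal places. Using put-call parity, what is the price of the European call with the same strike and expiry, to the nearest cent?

e^(−rT) = e^(−0.072·0.3333) = 0.9763
Put-call parity: C − P = S − K·e^(−rT) = 350 − 320·0.9763 = 350 − 312.4160 = 37.5840
C = P + (C − P) = 5.45 + (37.5840) = 43.0340

$43.03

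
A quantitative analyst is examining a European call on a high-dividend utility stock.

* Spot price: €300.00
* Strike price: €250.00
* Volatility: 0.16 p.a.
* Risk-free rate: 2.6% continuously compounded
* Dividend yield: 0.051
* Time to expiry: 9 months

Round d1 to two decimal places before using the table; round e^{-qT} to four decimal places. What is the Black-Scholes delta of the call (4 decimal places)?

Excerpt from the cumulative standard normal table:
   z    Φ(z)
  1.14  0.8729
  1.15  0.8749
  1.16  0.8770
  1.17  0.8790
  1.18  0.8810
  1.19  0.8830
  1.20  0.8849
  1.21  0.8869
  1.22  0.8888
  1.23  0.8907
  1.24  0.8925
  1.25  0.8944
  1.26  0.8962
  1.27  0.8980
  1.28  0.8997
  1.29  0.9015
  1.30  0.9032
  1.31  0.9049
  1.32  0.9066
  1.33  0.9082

0.8609

σ√T = 0.16 × 0.8660 = 0.1386
d₁ = [ln(300/250) + (0.026 − 0.051 + 0.16²/2)·0.75] / 0.1386 = [0.1823 − 0.0091] / 0.1386 = 1.2498 ⇒ 1.25
N(d₁) = N(1.25) = 0.8944
Δ_call = e^(−qT)·N(d₁) = 0.9625·0.8944 = 0.8609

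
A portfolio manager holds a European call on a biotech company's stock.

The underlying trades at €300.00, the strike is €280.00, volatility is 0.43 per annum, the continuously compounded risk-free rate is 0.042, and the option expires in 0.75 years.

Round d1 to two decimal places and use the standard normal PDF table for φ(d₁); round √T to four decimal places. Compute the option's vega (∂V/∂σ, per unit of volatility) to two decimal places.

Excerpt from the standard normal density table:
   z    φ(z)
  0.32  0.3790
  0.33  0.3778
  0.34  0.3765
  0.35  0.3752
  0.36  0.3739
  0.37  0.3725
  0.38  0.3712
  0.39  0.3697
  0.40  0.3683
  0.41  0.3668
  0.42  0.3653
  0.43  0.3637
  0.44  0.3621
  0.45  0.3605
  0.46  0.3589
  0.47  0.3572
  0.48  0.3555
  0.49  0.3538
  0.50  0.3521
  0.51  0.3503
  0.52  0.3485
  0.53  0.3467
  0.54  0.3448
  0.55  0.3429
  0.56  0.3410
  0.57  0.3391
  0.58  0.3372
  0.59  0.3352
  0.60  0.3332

93.24

σ√T = 0.43·√0.75 = 0.3724
d₁ = [ln(300/280) + (0.042 + ½·0.43²)·0.75] / (σ√T) = (0.0690 + 0.1008) / 0.3724 = 0.4561 which rounds to 0.46
√T = √0.75 = 0.8660
φ(d₁) = φ(0.46) = 0.3589
vega = S·φ(d₁)·√T = 300·0.3589·0.8660 = 93.2422
(Vega is the same for a European call and put with the same parameters.)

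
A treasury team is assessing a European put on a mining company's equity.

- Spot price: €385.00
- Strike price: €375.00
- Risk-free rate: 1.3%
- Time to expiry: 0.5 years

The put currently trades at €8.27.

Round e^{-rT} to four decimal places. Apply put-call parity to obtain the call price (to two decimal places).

€20.71

exp(−rT) = exp(−0.013·0.5) = 0.9935
Put-call parity: C − P = S − K·e^(−rT) = 385 − 375·0.9935 = 385 − 372.5625 = 12.4375
C = P + (C − P) = 8.27 + (12.4375) = 20.7075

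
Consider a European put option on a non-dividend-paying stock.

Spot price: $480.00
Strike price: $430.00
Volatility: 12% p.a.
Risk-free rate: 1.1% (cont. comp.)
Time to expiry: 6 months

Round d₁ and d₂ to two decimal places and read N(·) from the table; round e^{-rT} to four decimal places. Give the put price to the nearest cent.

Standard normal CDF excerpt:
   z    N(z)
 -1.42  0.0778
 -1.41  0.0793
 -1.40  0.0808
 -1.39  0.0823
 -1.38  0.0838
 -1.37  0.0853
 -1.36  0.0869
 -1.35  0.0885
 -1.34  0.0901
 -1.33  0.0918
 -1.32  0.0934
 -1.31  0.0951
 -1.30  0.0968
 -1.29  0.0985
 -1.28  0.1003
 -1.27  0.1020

σ√T = 0.12·√0.5 = 0.0849
d₁ = [ln(480/430) + (0.011 + 0.12²/2)·0.5] / 0.0849 = [0.1100 + 0.0091] / 0.0849 = 1.4036 ≈ 1.40
d₂ = d₁ − σ√T = 1.4036 − 0.0849 = 1.3188 ≈ 1.32
exp(−rT) = exp(−0.011·0.5) = 0.9945
N(−d₂) = N(-1.32) = 0.0934;  N(−d₁) = N(-1.40) = 0.0808
P = 430·0.9945·0.0934 − 480·0.0808 = 39.9411 − 38.7840 = 1.1571

$1.16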